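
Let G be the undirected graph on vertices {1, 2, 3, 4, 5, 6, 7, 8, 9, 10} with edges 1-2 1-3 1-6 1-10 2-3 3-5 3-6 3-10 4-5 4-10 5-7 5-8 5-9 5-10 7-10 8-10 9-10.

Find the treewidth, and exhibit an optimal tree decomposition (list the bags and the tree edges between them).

Each bag holds 3 vertices, so the decomposition has width 2, which upper-bounds the treewidth. Conversely, {1, 2, 3} is a clique of size 3, and the vertices of any clique must share a bag in every tree decomposition; so some bag has ≥ 3 vertices and tw(G) ≥ 2. Hence tw(G) = 2 exactly.

Treewidth 2.
One optimal decomposition is:
Bags: B1 = {1, 3, 10}  B2 = {3, 5, 10}  B3 = {1, 2, 3}  B4 = {1, 3, 6}  B5 = {5, 8, 10}  B6 = {5, 9, 10}  B7 = {5, 7, 10}  B8 = {4, 5, 10}
Tree: B1–B2, B1–B3, B1–B4, B2–B5, B2–B6, B6–B7, B6–B8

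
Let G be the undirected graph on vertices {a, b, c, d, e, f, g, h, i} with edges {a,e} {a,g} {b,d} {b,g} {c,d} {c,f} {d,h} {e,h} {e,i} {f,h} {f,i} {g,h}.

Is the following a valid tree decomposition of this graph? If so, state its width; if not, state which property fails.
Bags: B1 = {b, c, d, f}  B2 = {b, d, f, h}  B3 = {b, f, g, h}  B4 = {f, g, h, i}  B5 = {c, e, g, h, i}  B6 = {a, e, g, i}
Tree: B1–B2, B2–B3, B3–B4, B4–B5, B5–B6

No — bags containing vertex c are not connected in the tree.

A tree decomposition must satisfy three properties: every vertex lies in some bag; for every edge, both endpoints lie together in some bag; and for every vertex, the bags containing it form a connected subtree. Here bags containing vertex c are not connected in the tree, so the decomposition is invalid.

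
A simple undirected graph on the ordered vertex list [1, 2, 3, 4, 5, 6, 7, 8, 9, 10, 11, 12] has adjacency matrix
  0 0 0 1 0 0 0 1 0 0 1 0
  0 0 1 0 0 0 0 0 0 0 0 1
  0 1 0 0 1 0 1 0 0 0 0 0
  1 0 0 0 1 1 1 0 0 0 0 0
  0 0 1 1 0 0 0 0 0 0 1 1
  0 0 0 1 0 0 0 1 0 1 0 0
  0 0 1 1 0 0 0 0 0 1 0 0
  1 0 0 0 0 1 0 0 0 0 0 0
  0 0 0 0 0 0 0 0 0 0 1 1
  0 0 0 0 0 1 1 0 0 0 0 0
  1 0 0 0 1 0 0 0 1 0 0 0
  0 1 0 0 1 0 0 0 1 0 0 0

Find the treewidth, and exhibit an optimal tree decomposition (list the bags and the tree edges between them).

Treewidth 3.
One optimal decomposition is:
Bags: B1 = {2, 9, 11, 12}  B2 = {2, 5, 11, 12}  B3 = {2, 3, 5, 11}  B4 = {1, 3, 5, 11}  B5 = {1, 3, 4, 5}  B6 = {1, 3, 4, 7}  B7 = {1, 4, 7, 8}  B8 = {4, 6, 7, 8}  B9 = {6, 7, 8, 10}
Tree: B1–B2, B2–B3, B3–B4, B4–B5, B5–B6, B6–B7, B7–B8, B8–B9

Each bag holds 4 vertices, so the decomposition has width 3, which upper-bounds the treewidth. For the lower bound: the 4 vertex sets {2,9,12}, {11}, {5}, {1,3,4,7} are disjoint, each induces a connected subgraph, and every pair is joined by at least one edge of G. Contracting each set to a single vertex therefore yields K_{4} as a minor, and since treewidth is minor-monotone, tw(G) ≥ tw(K_{4}) = 3. Therefore the treewidth is 3.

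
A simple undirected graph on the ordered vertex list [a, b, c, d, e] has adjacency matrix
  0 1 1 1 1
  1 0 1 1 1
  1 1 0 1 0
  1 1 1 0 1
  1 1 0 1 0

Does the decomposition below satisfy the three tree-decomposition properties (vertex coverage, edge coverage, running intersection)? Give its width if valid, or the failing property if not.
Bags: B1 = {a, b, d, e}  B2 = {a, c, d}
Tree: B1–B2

No — edge (b,c) lies in no bag.

A tree decomposition must satisfy three properties: every vertex lies in some bag; for every edge, both endpoints lie together in some bag; and for every vertex, the bags containing it form a connected subtree. Here edge (b,c) lies in no bag, so the decomposition is invalid.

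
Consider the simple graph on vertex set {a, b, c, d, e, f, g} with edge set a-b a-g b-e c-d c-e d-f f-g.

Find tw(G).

2

A width-2 tree decomposition is:
Bags: B1 = {a, f, g}  B2 = {a, d, f}  B3 = {a, c, d}  B4 = {a, c, e}  B5 = {a, b, e}
Tree: B1–B2, B2–B3, B3–B4, B4–B5
The largest bag has 3 vertices, giving width 2; this decomposition certifies tw(G) ≤ 2. For the lower bound, G contains the cycle a–g–f–d–c–e–b–a, so G is not a forest; only forests have treewidth ≤ 1, hence tw(G) ≥ 2. The upper and lower bounds meet at 2, so that is the treewidth.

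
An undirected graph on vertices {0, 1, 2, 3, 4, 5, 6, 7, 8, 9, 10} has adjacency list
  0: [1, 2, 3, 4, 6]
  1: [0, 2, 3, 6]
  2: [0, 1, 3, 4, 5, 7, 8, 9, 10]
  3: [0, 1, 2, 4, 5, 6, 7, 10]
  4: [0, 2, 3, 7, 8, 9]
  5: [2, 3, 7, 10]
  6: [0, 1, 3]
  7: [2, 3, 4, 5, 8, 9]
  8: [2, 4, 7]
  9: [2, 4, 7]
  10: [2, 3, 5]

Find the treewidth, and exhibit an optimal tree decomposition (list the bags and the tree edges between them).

Treewidth 3.
One optimal decomposition is:
Bags: B1 = {0, 2, 3, 4}  B2 = {2, 3, 4, 7}  B3 = {2, 3, 5, 7}  B4 = {0, 1, 2, 3}  B5 = {2, 4, 7, 8}  B6 = {2, 3, 5, 10}  B7 = {2, 4, 7, 9}  B8 = {0, 1, 3, 6}
Tree: B1–B2, B2–B3, B1–B4, B2–B5, B3–B6, B5–B7, B4–B8

Each bag holds 4 vertices, so the decomposition has width 3, which upper-bounds the treewidth. For the lower bound, the 4 vertices {2, 4, 7, 8} are pairwise adjacent, and any tree decomposition puts a clique entirely inside one bag — forcing width ≥ 3. Therefore the treewidth is 3.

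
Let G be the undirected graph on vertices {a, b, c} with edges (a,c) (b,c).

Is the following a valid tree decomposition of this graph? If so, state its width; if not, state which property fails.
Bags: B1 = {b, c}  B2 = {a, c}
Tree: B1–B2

Vertex coverage: the bags together contain {a, b, c}, the full vertex set. Edge coverage: each edge of G has both endpoints in at least one bag. Running intersection: for every vertex, the bags containing it form a connected subtree. All three properties hold, so this is a valid tree decomposition of width max|bag| − 1 = 1, and hence tw(G) ≤ 1.

Yes; width 1.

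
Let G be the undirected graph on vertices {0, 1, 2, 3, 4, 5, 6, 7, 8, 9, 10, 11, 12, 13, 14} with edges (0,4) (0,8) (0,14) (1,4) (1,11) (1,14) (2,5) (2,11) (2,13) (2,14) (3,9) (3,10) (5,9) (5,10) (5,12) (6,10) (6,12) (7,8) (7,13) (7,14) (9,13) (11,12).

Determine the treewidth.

A width-3 tree decomposition is:
Bags: B1 = {0, 4, 7, 8}  B2 = {0, 4, 7, 14}  B3 = {1, 4, 7, 14}  B4 = {1, 7, 13, 14}  B5 = {1, 2, 13, 14}  B6 = {1, 2, 11, 13}  B7 = {2, 9, 11, 13}  B8 = {2, 5, 9, 11}  B9 = {5, 9, 11, 12}  B10 = {3, 5, 9, 12}  B11 = {3, 5, 10, 12}  B12 = {3, 6, 10, 12}
Tree: B1–B2, B2–B3, B3–B4, B4–B5, B5–B6, B6–B7, B7–B8, B8–B9, B9–B10, B10–B11, B11–B12
Every bag has size at most 4, so the width is 4 − 1 = 3 and tw(G) ≤ 3. For the lower bound: the 4 vertex sets {0,4,8}, {7}, {14}, {1,2,11,13} are disjoint, each induces a connected subgraph, and every pair is joined by at least one edge of G. Contracting each set to a single vertex therefore yields K_{4} as a minor, and since treewidth is minor-monotone, tw(G) ≥ tw(K_{4}) = 3. Combining the bounds, tw(G) = 3.

3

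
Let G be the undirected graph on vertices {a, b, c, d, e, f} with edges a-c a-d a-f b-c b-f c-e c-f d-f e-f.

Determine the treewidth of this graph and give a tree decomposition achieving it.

Treewidth 2.
One optimal decomposition is:
Bags: B1 = {a, c, f}  B2 = {a, d, f}  B3 = {b, c, f}  B4 = {c, e, f}
Tree: B1–B2, B1–B3, B3–B4

Each bag holds 3 vertices, so the decomposition has width 2, which upper-bounds the treewidth. For the lower bound, the 3 vertices {a, d, f} are pairwise adjacent, and any tree decomposition puts a clique entirely inside one bag — forcing width ≥ 2. Therefore the treewidth is 2.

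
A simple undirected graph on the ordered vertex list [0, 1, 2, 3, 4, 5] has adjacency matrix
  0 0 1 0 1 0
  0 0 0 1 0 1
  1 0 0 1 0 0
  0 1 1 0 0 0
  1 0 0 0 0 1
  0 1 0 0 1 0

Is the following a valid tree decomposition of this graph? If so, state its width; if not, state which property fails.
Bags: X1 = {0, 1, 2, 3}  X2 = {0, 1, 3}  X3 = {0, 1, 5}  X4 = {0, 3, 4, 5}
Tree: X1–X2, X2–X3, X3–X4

A tree decomposition must satisfy three properties: every vertex lies in some bag; for every edge, both endpoints lie together in some bag; and for every vertex, the bags containing it form a connected subtree. Here bags containing vertex 3 are not connected in the tree, so the decomposition is invalid.

No — bags containing vertex 3 are not connected in the tree.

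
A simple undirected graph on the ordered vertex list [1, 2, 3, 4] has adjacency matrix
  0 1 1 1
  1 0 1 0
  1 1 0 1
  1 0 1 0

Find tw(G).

A width-2 tree decomposition is:
Bags: B1 = {1, 3, 4}  B2 = {1, 2, 3}
Tree: B1–B2
Each bag holds 3 vertices, so the decomposition has width 2, which upper-bounds the treewidth. For the lower bound, the 3 vertices {1, 2, 3} are pairwise adjacent, and any tree decomposition puts a clique entirely inside one bag — forcing width ≥ 2. Therefore the treewidth is 2.

2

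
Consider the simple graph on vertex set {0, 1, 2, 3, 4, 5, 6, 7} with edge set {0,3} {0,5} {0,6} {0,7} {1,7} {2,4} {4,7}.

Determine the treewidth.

A width-1 tree decomposition is:
Bags: B1 = {4, 7}  B2 = {2, 4}  B3 = {0, 7}  B4 = {1, 7}  B5 = {0, 6}  B6 = {0, 5}  B7 = {0, 3}
Tree: B1–B2, B1–B3, B1–B4, B3–B5, B5–B6, B3–B7
The largest bag has 2 vertices, giving width 1; this decomposition certifies tw(G) ≤ 1. G has an edge, so its treewidth is at least 1. Therefore the treewidth is 1.

1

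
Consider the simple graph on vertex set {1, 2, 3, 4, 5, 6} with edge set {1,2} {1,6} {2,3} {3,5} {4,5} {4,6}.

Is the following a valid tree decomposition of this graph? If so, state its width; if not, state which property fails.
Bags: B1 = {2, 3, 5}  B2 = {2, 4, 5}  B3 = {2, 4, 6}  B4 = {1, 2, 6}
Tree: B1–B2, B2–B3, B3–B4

Checking the three conditions: (i) the bags cover all of {1, 2, 3, 4, 5, 6}; (ii) for each edge, some bag contains both endpoints; (iii) the bags containing any fixed vertex form a subtree. All hold, so the decomposition is valid with width 3 − 1 = 2.

Yes; width 2.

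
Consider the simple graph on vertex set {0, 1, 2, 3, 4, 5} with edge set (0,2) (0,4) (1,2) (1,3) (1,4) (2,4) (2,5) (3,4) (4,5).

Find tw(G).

A width-2 tree decomposition is:
Bags: B1 = {2, 4, 5}  B2 = {0, 2, 4}  B3 = {1, 2, 4}  B4 = {1, 3, 4}
Tree: B1–B2, B2–B3, B3–B4
The largest bag has 3 vertices, giving width 2; this decomposition certifies tw(G) ≤ 2. For the lower bound, the 3 vertices {0, 2, 4} are pairwise adjacent, and any tree decomposition puts a clique entirely inside one bag — forcing width ≥ 2. Hence tw(G) = 2 exactly.

2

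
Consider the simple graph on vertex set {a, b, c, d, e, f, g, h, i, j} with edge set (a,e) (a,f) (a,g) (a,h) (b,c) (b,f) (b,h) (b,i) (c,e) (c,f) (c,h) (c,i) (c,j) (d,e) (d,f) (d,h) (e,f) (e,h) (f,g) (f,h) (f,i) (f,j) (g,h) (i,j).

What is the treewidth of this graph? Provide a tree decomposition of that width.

Treewidth 3.
Bags: B1 = {a, e, f, h}  B2 = {c, e, f, h}  B3 = {b, c, f, h}  B4 = {b, c, f, i}  B5 = {c, f, i, j}  B6 = {d, e, f, h}  B7 = {a, f, g, h}
Tree: B1–B2, B2–B3, B3–B4, B4–B5, B1–B6, B1–B7

Each bag holds 4 vertices, so the decomposition has width 3, which upper-bounds the treewidth. Conversely, {c, f, i, j} is a clique of size 4, and the vertices of any clique must share a bag in every tree decomposition; so some bag has ≥ 4 vertices and tw(G) ≥ 3. Combining the bounds, tw(G) = 3.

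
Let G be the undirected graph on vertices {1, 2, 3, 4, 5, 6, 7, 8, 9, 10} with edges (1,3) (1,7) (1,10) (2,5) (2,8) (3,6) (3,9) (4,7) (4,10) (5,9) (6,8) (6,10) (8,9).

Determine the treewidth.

2

A width-2 tree decomposition is:
Bags: B1 = {2, 5, 8}  B2 = {5, 8, 9}  B3 = {6, 8, 9}  B4 = {3, 6, 9}  B5 = {3, 6, 10}  B6 = {1, 3, 10}  B7 = {1, 4, 10}  B8 = {1, 4, 7}
Tree: B1–B2, B2–B3, B3–B4, B4–B5, B5–B6, B6–B7, B7–B8
Each bag holds 3 vertices, so the decomposition has width 2, which upper-bounds the treewidth. For the lower bound, G contains the cycle 2–5–9–8–2, so G is not a forest; only forests have treewidth ≤ 1, hence tw(G) ≥ 2. Hence tw(G) = 2 exactly.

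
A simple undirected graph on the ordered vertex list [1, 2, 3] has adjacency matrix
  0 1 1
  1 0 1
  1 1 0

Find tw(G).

2

A width-2 tree decomposition is:
Bags: B1 = {1, 2, 3}
Tree: (single bag)
A single bag containing all 3 vertices is trivially a valid decomposition of width 2. For the lower bound, the 3 vertices {1, 2, 3} are pairwise adjacent, and any tree decomposition puts a clique entirely inside one bag — forcing width ≥ 2. Combining the bounds, tw(G) = 2.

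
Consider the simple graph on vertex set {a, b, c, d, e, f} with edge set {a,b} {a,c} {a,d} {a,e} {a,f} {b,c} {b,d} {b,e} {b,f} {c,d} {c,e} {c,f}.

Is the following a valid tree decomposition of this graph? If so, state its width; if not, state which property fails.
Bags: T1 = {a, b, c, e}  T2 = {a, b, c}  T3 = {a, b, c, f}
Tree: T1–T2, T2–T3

No — vertex d appears in no bag.

A tree decomposition must satisfy three properties: every vertex lies in some bag; for every edge, both endpoints lie together in some bag; and for every vertex, the bags containing it form a connected subtree. Here vertex d appears in no bag, so the decomposition is invalid.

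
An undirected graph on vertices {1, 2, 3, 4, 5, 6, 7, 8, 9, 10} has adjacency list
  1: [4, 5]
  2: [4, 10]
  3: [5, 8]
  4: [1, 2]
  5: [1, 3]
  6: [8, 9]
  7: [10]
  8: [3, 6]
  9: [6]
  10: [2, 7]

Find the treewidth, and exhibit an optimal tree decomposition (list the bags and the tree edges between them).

The largest bag has 2 vertices, giving width 1; this decomposition certifies tw(G) ≤ 1. G has an edge, so its treewidth is at least 1. Combining the bounds, tw(G) = 1.

Treewidth 1.
One such decomposition:
Bags: B1 = {7, 10}  B2 = {2, 10}  B3 = {2, 4}  B4 = {1, 4}  B5 = {1, 5}  B6 = {3, 5}  B7 = {3, 8}  B8 = {6, 8}  B9 = {6, 9}
Tree: B1–B2, B2–B3, B3–B4, B4–B5, B5–B6, B6–B7, B7–B8, B8–B9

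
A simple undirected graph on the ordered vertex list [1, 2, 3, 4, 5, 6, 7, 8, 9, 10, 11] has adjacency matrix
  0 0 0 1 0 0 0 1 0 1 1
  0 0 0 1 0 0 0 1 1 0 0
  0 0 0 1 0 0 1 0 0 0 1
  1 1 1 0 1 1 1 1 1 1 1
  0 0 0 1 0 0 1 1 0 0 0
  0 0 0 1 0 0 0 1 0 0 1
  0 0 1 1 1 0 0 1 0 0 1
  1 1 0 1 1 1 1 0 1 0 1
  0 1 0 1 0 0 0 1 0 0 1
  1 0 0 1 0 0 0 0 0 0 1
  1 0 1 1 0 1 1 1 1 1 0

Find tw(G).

3

A width-3 tree decomposition is:
Bags: B1 = {4, 8, 9, 11}  B2 = {1, 4, 8, 11}  B3 = {4, 7, 8, 11}  B4 = {3, 4, 7, 11}  B5 = {1, 4, 10, 11}  B6 = {4, 5, 7, 8}  B7 = {2, 4, 8, 9}  B8 = {4, 6, 8, 11}
Tree: B1–B2, B1–B3, B3–B4, B2–B5, B3–B6, B1–B7, B1–B8
Each bag holds 4 vertices, so the decomposition has width 3, which upper-bounds the treewidth. On the other hand G contains the 4-clique {2, 4, 8, 9}. A clique must lie in a single bag of any decomposition, so no decomposition can have width below 3. Therefore the treewidth is 3.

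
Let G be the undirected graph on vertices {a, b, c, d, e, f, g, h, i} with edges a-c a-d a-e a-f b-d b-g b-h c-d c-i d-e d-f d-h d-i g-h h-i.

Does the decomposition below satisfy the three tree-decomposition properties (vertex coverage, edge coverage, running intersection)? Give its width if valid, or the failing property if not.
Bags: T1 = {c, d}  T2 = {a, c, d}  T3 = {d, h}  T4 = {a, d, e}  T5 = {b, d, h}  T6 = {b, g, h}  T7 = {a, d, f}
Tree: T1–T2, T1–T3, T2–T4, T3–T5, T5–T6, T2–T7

No — vertex i appears in no bag.

A tree decomposition must satisfy three properties: every vertex lies in some bag; for every edge, both endpoints lie together in some bag; and for every vertex, the bags containing it form a connected subtree. Here vertex i appears in no bag, so the decomposition is invalid.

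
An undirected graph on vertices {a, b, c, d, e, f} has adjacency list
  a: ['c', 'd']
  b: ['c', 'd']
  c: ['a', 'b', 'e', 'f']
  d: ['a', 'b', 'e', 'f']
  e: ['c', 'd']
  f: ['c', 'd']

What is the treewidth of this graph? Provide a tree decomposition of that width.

Treewidth 2.
One such decomposition:
Bags: B1 = {c, d, f}  B2 = {b, c, d}  B3 = {a, c, d}  B4 = {c, d, e}
Tree: B1–B2, B2–B3, B3–B4

Every bag has size at most 3, so the width is 3 − 1 = 2 and tw(G) ≤ 2. For the lower bound, G contains the cycle f–c–b–d–f, so G is not a forest; only forests have treewidth ≤ 1, hence tw(G) ≥ 2. Combining the bounds, tw(G) = 2.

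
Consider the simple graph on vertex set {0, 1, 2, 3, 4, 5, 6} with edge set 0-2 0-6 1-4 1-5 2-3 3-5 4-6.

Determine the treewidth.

A width-2 tree decomposition is:
Bags: B1 = {0, 4, 6}  B2 = {0, 2, 4}  B3 = {2, 3, 4}  B4 = {3, 4, 5}  B5 = {1, 4, 5}
Tree: B1–B2, B2–B3, B3–B4, B4–B5
The largest bag has 3 vertices, giving width 2; this decomposition certifies tw(G) ≤ 2. The edges 4–6–0–2–3–5–1–4 form a cycle, so G is not a tree and its treewidth is at least 2. The upper and lower bounds meet at 2, so that is the treewidth.

2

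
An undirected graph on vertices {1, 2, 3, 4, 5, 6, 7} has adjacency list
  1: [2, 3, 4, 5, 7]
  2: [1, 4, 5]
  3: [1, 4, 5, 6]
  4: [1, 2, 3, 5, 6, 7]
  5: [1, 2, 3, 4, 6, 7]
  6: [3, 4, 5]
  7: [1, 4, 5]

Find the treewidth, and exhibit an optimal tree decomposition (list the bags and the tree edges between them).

Each bag holds 4 vertices, so the decomposition has width 3, which upper-bounds the treewidth. Conversely, {1, 2, 4, 5} is a clique of size 4, and the vertices of any clique must share a bag in every tree decomposition; so some bag has ≥ 4 vertices and tw(G) ≥ 3. Combining the bounds, tw(G) = 3.

Treewidth 3.
Bags: B1 = {1, 3, 4, 5}  B2 = {3, 4, 5, 6}  B3 = {1, 4, 5, 7}  B4 = {1, 2, 4, 5}
Tree: B1–B2, B1–B3, B1–B4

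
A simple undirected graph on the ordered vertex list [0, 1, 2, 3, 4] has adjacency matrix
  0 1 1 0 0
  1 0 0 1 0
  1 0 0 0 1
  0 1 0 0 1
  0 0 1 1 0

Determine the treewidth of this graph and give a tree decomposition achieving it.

The largest bag has 3 vertices, giving width 2; this decomposition certifies tw(G) ≤ 2. For the lower bound, G contains the cycle 0–2–4–3–1–0, so G is not a forest; only forests have treewidth ≤ 1, hence tw(G) ≥ 2. Therefore the treewidth is 2.

Treewidth 2.
Bags: B1 = {0, 2, 4}  B2 = {0, 3, 4}  B3 = {0, 1, 3}
Tree: B1–B2, B2–B3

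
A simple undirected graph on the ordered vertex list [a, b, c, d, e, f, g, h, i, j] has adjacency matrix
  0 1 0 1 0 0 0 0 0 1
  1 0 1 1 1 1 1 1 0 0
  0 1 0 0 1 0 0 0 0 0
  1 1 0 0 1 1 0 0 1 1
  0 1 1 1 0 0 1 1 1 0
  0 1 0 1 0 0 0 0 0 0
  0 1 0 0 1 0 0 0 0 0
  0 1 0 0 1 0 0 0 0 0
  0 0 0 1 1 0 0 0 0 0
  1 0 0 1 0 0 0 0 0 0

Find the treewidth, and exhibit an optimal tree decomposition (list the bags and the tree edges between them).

Treewidth 2.
One such decomposition:
Bags: B1 = {b, d, e}  B2 = {b, c, e}  B3 = {a, b, d}  B4 = {b, e, h}  B5 = {b, e, g}  B6 = {a, d, j}  B7 = {d, e, i}  B8 = {b, d, f}
Tree: B1–B2, B1–B3, B1–B4, B2–B5, B3–B6, B1–B7, B3–B8

The largest bag has 3 vertices, giving width 2; this decomposition certifies tw(G) ≤ 2. Conversely, {a, d, j} is a clique of size 3, and the vertices of any clique must share a bag in every tree decomposition; so some bag has ≥ 3 vertices and tw(G) ≥ 2. Hence tw(G) = 2 exactly.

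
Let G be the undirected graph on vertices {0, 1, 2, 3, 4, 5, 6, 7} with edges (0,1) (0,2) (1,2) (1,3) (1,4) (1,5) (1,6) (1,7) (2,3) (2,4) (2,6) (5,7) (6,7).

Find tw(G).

2

A width-2 tree decomposition is:
Bags: B1 = {1, 2, 4}  B2 = {0, 1, 2}  B3 = {1, 2, 6}  B4 = {1, 6, 7}  B5 = {1, 5, 7}  B6 = {1, 2, 3}
Tree: B1–B2, B1–B3, B3–B4, B4–B5, B3–B6
The largest bag has 3 vertices, giving width 2; this decomposition certifies tw(G) ≤ 2. On the other hand G contains the 3-clique {0, 1, 2}. A clique must lie in a single bag of any decomposition, so no decomposition can have width below 2. Hence tw(G) = 2 exactly.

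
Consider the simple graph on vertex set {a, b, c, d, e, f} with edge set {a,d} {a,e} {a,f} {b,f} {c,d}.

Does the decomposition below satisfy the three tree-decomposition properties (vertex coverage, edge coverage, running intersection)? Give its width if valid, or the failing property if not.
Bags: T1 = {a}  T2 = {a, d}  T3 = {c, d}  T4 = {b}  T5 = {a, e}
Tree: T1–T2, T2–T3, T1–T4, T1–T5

No — vertex f appears in no bag.

A tree decomposition must satisfy three properties: every vertex lies in some bag; for every edge, both endpoints lie together in some bag; and for every vertex, the bags containing it form a connected subtree. Here vertex f appears in no bag, so the decomposition is invalid.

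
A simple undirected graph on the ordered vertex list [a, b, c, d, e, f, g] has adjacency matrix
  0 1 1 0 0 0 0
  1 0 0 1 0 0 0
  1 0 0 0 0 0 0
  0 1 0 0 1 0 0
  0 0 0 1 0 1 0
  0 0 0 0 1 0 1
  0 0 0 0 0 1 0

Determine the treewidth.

1

A width-1 tree decomposition is:
Bags: B1 = {a, c}  B2 = {a, b}  B3 = {b, d}  B4 = {d, e}  B5 = {e, f}  B6 = {f, g}
Tree: B1–B2, B2–B3, B3–B4, B4–B5, B5–B6
The largest bag has 2 vertices, giving width 1; this decomposition certifies tw(G) ≤ 1. G has an edge, so its treewidth is at least 1. Therefore the treewidth is 1.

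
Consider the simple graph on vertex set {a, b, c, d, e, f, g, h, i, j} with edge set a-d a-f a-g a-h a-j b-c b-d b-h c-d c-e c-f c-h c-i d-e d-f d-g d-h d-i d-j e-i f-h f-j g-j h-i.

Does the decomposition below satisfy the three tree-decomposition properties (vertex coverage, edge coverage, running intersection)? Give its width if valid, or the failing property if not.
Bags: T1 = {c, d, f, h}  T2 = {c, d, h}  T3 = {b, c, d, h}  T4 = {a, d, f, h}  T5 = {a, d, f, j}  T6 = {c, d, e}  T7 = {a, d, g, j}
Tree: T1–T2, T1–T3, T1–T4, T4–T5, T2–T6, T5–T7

No — vertex i appears in no bag.

A tree decomposition must satisfy three properties: every vertex lies in some bag; for every edge, both endpoints lie together in some bag; and for every vertex, the bags containing it form a connected subtree. Here vertex i appears in no bag, so the decomposition is invalid.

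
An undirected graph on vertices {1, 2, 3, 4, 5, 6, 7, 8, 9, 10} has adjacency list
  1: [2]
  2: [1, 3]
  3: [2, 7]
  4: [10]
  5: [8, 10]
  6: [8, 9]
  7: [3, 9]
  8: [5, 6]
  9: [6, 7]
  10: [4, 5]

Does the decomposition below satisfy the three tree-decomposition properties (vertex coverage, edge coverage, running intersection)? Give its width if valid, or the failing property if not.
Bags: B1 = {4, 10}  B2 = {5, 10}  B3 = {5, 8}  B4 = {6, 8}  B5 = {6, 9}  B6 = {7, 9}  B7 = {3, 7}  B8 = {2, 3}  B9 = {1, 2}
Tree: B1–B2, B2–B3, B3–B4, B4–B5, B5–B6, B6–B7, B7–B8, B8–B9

Every vertex of G appears in some bag (union = {1, 2, 3, 4, 5, 6, 7, 8, 9, 10}); every edge is covered by a bag; and for each vertex v the set of bags containing v is connected in the bag tree. The decomposition is therefore valid. The largest bag has 2 vertices, so the width is 1.

Yes; width 1.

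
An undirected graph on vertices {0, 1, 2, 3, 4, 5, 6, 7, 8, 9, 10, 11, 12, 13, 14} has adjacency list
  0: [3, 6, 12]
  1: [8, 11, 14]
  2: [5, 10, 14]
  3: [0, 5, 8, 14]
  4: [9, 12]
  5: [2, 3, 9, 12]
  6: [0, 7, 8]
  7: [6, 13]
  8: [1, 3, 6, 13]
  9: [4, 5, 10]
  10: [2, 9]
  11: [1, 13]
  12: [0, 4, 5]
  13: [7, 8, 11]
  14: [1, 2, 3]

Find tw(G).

A width-3 tree decomposition is:
Bags: B1 = {6, 7, 11, 13}  B2 = {6, 8, 11, 13}  B3 = {1, 6, 8, 11}  B4 = {0, 1, 6, 8}  B5 = {0, 1, 3, 8}  B6 = {0, 1, 3, 14}  B7 = {0, 3, 12, 14}  B8 = {3, 5, 12, 14}  B9 = {2, 5, 12, 14}  B10 = {2, 4, 5, 12}  B11 = {2, 4, 5, 9}  B12 = {2, 4, 9, 10}
Tree: B1–B2, B2–B3, B3–B4, B4–B5, B5–B6, B6–B7, B7–B8, B8–B9, B9–B10, B10–B11, B11–B12
Every bag has size at most 4, so the width is 4 − 1 = 3 and tw(G) ≤ 3. For the lower bound: the 4 vertex sets {7,11,13}, {6}, {8}, {0,1,3,14} are disjoint, each induces a connected subgraph, and every pair is joined by at least one edge of G. Contracting each set to a single vertex therefore yields K_{4} as a minor, and since treewidth is minor-monotone, tw(G) ≥ tw(K_{4}) = 3. The upper and lower bounds meet at 3, so that is the treewidth.

3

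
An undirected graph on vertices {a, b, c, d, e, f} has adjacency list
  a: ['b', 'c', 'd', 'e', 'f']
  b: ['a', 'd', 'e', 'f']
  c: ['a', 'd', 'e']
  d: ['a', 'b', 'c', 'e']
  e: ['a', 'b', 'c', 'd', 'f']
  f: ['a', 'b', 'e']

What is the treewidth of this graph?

3

A width-3 tree decomposition is:
Bags: B1 = {a, b, d, e}  B2 = {a, b, e, f}  B3 = {a, c, d, e}
Tree: B1–B2, B1–B3
The largest bag has 4 vertices, giving width 3; this decomposition certifies tw(G) ≤ 3. For the lower bound, the 4 vertices {a, c, d, e} are pairwise adjacent, and any tree decomposition puts a clique entirely inside one bag — forcing width ≥ 3. Hence tw(G) = 3 exactly.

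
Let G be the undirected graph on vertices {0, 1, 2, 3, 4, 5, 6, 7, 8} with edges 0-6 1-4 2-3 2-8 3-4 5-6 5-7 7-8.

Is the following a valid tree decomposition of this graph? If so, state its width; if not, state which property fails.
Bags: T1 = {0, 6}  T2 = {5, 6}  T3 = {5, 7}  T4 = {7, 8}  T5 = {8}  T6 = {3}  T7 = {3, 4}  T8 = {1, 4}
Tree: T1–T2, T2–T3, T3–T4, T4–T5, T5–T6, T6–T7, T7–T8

A tree decomposition must satisfy three properties: every vertex lies in some bag; for every edge, both endpoints lie together in some bag; and for every vertex, the bags containing it form a connected subtree. Here vertex 2 appears in no bag, so the decomposition is invalid.

No — vertex 2 appears in no bag.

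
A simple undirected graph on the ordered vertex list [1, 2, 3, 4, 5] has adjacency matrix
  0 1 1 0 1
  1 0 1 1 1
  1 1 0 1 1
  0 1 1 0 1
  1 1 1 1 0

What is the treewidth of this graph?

3

A width-3 tree decomposition is:
Bags: B1 = {2, 3, 4, 5}  B2 = {1, 2, 3, 5}
Tree: B1–B2
Every bag has size at most 4, so the width is 4 − 1 = 3 and tw(G) ≤ 3. On the other hand G contains the 4-clique {1, 2, 3, 5}. A clique must lie in a single bag of any decomposition, so no decomposition can have width below 3. Therefore the treewidth is 3.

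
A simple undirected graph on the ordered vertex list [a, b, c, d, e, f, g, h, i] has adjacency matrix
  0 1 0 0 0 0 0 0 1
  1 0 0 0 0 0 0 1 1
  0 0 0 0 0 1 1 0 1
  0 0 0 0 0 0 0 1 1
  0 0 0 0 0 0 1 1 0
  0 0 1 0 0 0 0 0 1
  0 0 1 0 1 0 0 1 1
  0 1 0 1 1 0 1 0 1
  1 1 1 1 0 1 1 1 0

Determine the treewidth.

2

A width-2 tree decomposition is:
Bags: B1 = {d, h, i}  B2 = {g, h, i}  B3 = {b, h, i}  B4 = {c, g, i}  B5 = {e, g, h}  B6 = {c, f, i}  B7 = {a, b, i}
Tree: B1–B2, B1–B3, B2–B4, B2–B5, B4–B6, B3–B7
Each bag holds 3 vertices, so the decomposition has width 2, which upper-bounds the treewidth. Conversely, {e, g, h} is a clique of size 3, and the vertices of any clique must share a bag in every tree decomposition; so some bag has ≥ 3 vertices and tw(G) ≥ 2. The upper and lower bounds meet at 2, so that is the treewidth.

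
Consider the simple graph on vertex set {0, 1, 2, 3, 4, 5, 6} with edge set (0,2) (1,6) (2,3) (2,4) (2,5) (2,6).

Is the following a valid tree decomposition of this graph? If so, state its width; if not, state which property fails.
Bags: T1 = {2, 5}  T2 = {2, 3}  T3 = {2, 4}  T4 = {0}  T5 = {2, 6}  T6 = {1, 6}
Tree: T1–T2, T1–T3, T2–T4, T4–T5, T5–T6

A tree decomposition must satisfy three properties: every vertex lies in some bag; for every edge, both endpoints lie together in some bag; and for every vertex, the bags containing it form a connected subtree. Here edge (2,0) lies in no bag, so the decomposition is invalid.

No — edge (2,0) lies in no bag.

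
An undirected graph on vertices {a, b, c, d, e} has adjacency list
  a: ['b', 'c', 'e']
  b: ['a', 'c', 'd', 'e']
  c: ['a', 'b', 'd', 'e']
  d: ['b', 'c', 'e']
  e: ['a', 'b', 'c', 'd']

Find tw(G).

A width-3 tree decomposition is:
Bags: B1 = {a, b, c, e}  B2 = {b, c, d, e}
Tree: B1–B2
Every bag has size at most 4, so the width is 4 − 1 = 3 and tw(G) ≤ 3. Conversely, {b, c, d, e} is a clique of size 4, and the vertices of any clique must share a bag in every tree decomposition; so some bag has ≥ 4 vertices and tw(G) ≥ 3. Therefore the treewidth is 3.

3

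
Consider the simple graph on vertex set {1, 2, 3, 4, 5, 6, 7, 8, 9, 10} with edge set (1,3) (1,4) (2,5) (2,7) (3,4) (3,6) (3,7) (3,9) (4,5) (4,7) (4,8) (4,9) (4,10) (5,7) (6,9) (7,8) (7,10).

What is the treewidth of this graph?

2

A width-2 tree decomposition is:
Bags: B1 = {3, 4, 7}  B2 = {4, 5, 7}  B3 = {1, 3, 4}  B4 = {3, 4, 9}  B5 = {4, 7, 8}  B6 = {4, 7, 10}  B7 = {2, 5, 7}  B8 = {3, 6, 9}
Tree: B1–B2, B1–B3, B1–B4, B2–B5, B1–B6, B2–B7, B4–B8
Each bag holds 3 vertices, so the decomposition has width 2, which upper-bounds the treewidth. Conversely, {2, 5, 7} is a clique of size 3, and the vertices of any clique must share a bag in every tree decomposition; so some bag has ≥ 3 vertices and tw(G) ≥ 2. Combining the bounds, tw(G) = 2.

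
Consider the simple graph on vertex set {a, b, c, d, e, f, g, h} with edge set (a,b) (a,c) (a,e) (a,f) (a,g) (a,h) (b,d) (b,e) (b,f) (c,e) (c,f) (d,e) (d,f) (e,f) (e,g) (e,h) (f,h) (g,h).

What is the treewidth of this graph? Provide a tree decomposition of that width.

Every bag has size at most 4, so the width is 4 − 1 = 3 and tw(G) ≤ 3. Conversely, {a, e, g, h} is a clique of size 4, and the vertices of any clique must share a bag in every tree decomposition; so some bag has ≥ 4 vertices and tw(G) ≥ 3. Hence tw(G) = 3 exactly.

Treewidth 3.
Bags: B1 = {a, c, e, f}  B2 = {a, b, e, f}  B3 = {a, e, f, h}  B4 = {b, d, e, f}  B5 = {a, e, g, h}
Tree: B1–B2, B1–B3, B2–B4, B3–B5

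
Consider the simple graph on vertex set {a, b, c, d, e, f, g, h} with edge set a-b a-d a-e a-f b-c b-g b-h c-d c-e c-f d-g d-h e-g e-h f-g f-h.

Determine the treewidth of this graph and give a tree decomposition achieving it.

Treewidth 4.
One optimal decomposition is:
Bags: B1 = {a, b, c, g, h}  B2 = {a, c, f, g, h}  B3 = {a, c, d, g, h}  B4 = {a, c, e, g, h}
Tree: B1–B2, B2–B3, B3–B4

Every bag has size at most 5, so the width is 5 − 1 = 4 and tw(G) ≤ 4. For the lower bound: the 5 vertex sets {b,c}, {f,h}, {a,d}, {g}, {e} are disjoint, each induces a connected subgraph, and every pair is joined by at least one edge of G. Contracting each set to a single vertex therefore yields K_{5} as a minor, and since treewidth is minor-monotone, tw(G) ≥ tw(K_{5}) = 4. The upper and lower bounds meet at 4, so that is the treewidth.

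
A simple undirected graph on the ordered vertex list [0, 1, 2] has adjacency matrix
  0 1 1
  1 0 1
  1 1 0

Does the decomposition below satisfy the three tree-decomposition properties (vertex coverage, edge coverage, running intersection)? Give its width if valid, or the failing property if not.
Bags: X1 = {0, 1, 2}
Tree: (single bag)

Yes; width 2.

Checking the three conditions: (i) the bags cover all of {0, 1, 2}; (ii) for each edge, some bag contains both endpoints; (iii) the bags containing any fixed vertex form a subtree. All hold, so the decomposition is valid with width 3 − 1 = 2.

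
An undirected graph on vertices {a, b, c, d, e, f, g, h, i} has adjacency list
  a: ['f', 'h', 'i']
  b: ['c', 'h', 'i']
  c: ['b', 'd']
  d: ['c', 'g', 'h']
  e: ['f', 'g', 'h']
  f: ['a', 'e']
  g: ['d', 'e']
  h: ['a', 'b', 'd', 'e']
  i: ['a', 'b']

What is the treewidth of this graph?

3

A width-3 tree decomposition is:
Bags: B1 = {b, c, d, g}  B2 = {b, d, g, h}  B3 = {b, e, g, h}  B4 = {b, e, h, i}  B5 = {a, e, h, i}  B6 = {a, e, f, i}
Tree: B1–B2, B2–B3, B3–B4, B4–B5, B5–B6
Every bag has size at most 4, so the width is 4 − 1 = 3 and tw(G) ≤ 3. For the lower bound: the 4 vertex sets {c,d,g}, {b}, {h}, {a,e,f,i} are disjoint, each induces a connected subgraph, and every pair is joined by at least one edge of G. Contracting each set to a single vertex therefore yields K_{4} as a minor, and since treewidth is minor-monotone, tw(G) ≥ tw(K_{4}) = 3. The upper and lower bounds meet at 3, so that is the treewidth.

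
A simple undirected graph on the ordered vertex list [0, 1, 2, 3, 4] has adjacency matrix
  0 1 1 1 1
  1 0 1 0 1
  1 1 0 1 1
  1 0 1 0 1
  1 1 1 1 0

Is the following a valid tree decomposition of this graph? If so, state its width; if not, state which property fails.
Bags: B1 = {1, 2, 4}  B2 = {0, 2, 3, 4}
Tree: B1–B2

No — edge (0,1) lies in no bag.

A tree decomposition must satisfy three properties: every vertex lies in some bag; for every edge, both endpoints lie together in some bag; and for every vertex, the bags containing it form a connected subtree. Here edge (0,1) lies in no bag, so the decomposition is invalid.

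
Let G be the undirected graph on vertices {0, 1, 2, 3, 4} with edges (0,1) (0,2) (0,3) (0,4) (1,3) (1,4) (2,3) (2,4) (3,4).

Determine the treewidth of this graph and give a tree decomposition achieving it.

Treewidth 3.
One such decomposition:
Bags: B1 = {0, 2, 3, 4}  B2 = {0, 1, 3, 4}
Tree: B1–B2

The largest bag has 4 vertices, giving width 3; this decomposition certifies tw(G) ≤ 3. On the other hand G contains the 4-clique {0, 1, 3, 4}. A clique must lie in a single bag of any decomposition, so no decomposition can have width below 3. Therefore the treewidth is 3.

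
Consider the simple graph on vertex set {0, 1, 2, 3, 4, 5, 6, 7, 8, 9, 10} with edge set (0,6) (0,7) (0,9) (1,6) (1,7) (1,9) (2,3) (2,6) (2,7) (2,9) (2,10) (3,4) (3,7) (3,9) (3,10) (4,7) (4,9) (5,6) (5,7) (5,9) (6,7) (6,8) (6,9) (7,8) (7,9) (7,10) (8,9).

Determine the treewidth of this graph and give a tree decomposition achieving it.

Each bag holds 4 vertices, so the decomposition has width 3, which upper-bounds the treewidth. Conversely, {2, 3, 7, 9} is a clique of size 4, and the vertices of any clique must share a bag in every tree decomposition; so some bag has ≥ 4 vertices and tw(G) ≥ 3. Therefore the treewidth is 3.

Treewidth 3.
One optimal decomposition is:
Bags: B1 = {2, 6, 7, 9}  B2 = {6, 7, 8, 9}  B3 = {2, 3, 7, 9}  B4 = {0, 6, 7, 9}  B5 = {3, 4, 7, 9}  B6 = {5, 6, 7, 9}  B7 = {1, 6, 7, 9}  B8 = {2, 3, 7, 10}
Tree: B1–B2, B1–B3, B2–B4, B3–B5, B4–B6, B2–B7, B3–B8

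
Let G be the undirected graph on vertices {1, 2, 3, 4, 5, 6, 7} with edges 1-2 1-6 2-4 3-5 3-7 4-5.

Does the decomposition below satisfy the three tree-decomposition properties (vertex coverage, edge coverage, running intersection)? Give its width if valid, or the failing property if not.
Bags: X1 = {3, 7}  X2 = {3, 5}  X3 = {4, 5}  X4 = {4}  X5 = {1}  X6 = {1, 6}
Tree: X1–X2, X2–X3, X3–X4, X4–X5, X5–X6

No — vertex 2 appears in no bag.

A tree decomposition must satisfy three properties: every vertex lies in some bag; for every edge, both endpoints lie together in some bag; and for every vertex, the bags containing it form a connected subtree. Here vertex 2 appears in no bag, so the decomposition is invalid.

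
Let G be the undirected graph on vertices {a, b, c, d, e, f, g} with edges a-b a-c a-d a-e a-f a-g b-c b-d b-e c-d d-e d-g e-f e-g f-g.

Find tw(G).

A width-3 tree decomposition is:
Bags: B1 = {a, b, d, e}  B2 = {a, b, c, d}  B3 = {a, d, e, g}  B4 = {a, e, f, g}
Tree: B1–B2, B1–B3, B3–B4
The largest bag has 4 vertices, giving width 3; this decomposition certifies tw(G) ≤ 3. On the other hand G contains the 4-clique {a, d, e, g}. A clique must lie in a single bag of any decomposition, so no decomposition can have width below 3. Therefore the treewidth is 3.

3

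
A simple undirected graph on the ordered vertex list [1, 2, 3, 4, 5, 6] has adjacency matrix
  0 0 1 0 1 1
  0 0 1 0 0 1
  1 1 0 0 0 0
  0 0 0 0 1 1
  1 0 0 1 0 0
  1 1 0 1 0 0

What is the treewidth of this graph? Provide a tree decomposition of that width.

Treewidth 2.
Bags: B1 = {4, 5, 6}  B2 = {1, 5, 6}  B3 = {1, 2, 6}  B4 = {1, 2, 3}
Tree: B1–B2, B2–B3, B3–B4

Each bag holds 3 vertices, so the decomposition has width 2, which upper-bounds the treewidth. For the lower bound, G contains the cycle 4–5–1–6–4, so G is not a forest; only forests have treewidth ≤ 1, hence tw(G) ≥ 2. The upper and lower bounds meet at 2, so that is the treewidth.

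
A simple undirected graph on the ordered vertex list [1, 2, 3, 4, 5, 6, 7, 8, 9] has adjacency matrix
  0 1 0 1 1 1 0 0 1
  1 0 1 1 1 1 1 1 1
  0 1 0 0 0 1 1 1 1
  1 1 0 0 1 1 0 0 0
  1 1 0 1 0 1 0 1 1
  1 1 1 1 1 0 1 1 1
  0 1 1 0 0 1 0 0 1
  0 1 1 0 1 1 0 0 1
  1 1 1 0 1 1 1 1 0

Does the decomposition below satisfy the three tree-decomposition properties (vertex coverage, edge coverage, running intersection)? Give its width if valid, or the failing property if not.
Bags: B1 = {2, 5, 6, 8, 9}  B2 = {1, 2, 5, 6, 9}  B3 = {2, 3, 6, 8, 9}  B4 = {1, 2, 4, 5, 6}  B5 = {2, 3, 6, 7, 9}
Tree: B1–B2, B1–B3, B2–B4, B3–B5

Yes; width 4.

Vertex coverage: the bags together contain {1, 2, 3, 4, 5, 6, 7, 8, 9}, the full vertex set. Edge coverage: each edge of G has both endpoints in at least one bag. Running intersection: for every vertex, the bags containing it form a connected subtree. All three properties hold, so this is a valid tree decomposition of width max|bag| − 1 = 4, and hence tw(G) ≤ 4.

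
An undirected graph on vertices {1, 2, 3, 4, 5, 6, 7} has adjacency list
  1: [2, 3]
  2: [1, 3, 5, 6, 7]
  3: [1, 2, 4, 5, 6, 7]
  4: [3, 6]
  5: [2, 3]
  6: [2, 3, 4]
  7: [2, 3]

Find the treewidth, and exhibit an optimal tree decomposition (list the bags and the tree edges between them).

Each bag holds 3 vertices, so the decomposition has width 2, which upper-bounds the treewidth. For the lower bound, the 3 vertices {1, 2, 3} are pairwise adjacent, and any tree decomposition puts a clique entirely inside one bag — forcing width ≥ 2. Hence tw(G) = 2 exactly.

Treewidth 2.
One optimal decomposition is:
Bags: B1 = {2, 3, 7}  B2 = {2, 3, 6}  B3 = {3, 4, 6}  B4 = {1, 2, 3}  B5 = {2, 3, 5}
Tree: B1–B2, B2–B3, B2–B4, B2–B5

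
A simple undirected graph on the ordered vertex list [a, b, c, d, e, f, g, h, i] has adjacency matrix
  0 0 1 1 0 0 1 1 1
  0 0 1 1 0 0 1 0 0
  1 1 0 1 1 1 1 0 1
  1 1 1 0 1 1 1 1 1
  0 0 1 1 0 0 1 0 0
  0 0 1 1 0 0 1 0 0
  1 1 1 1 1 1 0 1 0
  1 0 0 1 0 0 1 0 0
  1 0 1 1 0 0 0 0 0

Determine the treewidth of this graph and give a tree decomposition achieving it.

Treewidth 3.
Bags: B1 = {c, d, e, g}  B2 = {a, c, d, g}  B3 = {a, c, d, i}  B4 = {a, d, g, h}  B5 = {c, d, f, g}  B6 = {b, c, d, g}
Tree: B1–B2, B2–B3, B2–B4, B1–B5, B5–B6

The largest bag has 4 vertices, giving width 3; this decomposition certifies tw(G) ≤ 3. Conversely, {a, d, g, h} is a clique of size 4, and the vertices of any clique must share a bag in every tree decomposition; so some bag has ≥ 4 vertices and tw(G) ≥ 3. The upper and lower bounds meet at 3, so that is the treewidth.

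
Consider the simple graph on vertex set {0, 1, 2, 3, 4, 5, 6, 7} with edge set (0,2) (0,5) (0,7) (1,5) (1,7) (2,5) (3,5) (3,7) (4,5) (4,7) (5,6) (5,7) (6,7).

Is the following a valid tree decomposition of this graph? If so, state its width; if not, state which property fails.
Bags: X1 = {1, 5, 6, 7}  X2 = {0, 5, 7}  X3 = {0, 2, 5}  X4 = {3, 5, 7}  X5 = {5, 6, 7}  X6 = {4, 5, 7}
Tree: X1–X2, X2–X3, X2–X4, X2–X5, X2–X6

A tree decomposition must satisfy three properties: every vertex lies in some bag; for every edge, both endpoints lie together in some bag; and for every vertex, the bags containing it form a connected subtree. Here bags containing vertex 6 are not connected in the tree, so the decomposition is invalid.

No — bags containing vertex 6 are not connected in the tree.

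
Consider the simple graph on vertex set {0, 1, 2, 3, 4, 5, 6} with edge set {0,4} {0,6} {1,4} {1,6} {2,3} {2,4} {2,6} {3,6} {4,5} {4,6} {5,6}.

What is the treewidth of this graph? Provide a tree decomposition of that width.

Each bag holds 3 vertices, so the decomposition has width 2, which upper-bounds the treewidth. For the lower bound, the 3 vertices {2, 3, 6} are pairwise adjacent, and any tree decomposition puts a clique entirely inside one bag — forcing width ≥ 2. The upper and lower bounds meet at 2, so that is the treewidth.

Treewidth 2.
One such decomposition:
Bags: B1 = {1, 4, 6}  B2 = {0, 4, 6}  B3 = {2, 4, 6}  B4 = {2, 3, 6}  B5 = {4, 5, 6}
Tree: B1–B2, B1–B3, B3–B4, B2–B5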